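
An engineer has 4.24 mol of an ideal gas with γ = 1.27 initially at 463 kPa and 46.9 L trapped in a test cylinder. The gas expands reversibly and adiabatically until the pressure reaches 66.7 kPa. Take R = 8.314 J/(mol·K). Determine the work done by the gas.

27200 J

T₁ = P₁V₁/(nR) = 463×46.9/(4.24×8.314) = 616 K.
Adiabatic: T₂/T₁ = (P₂/P₁)^((γ−1)/γ) ⇒ T₂ = 616×(0.144)^0.213 = 408 K; V₂ = 216 L.
ΔU = nCvΔT = 4.24×30.8×(408−616) = -27200 J.
Q = 0 for an adiabatic process, so W = −ΔU = 27200 J.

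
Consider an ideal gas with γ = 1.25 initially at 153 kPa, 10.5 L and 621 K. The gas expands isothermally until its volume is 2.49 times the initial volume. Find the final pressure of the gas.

61.4 kPa

Isothermal: T stays 621 K; PV = const ⇒ V₂ = 26.1 L, P₂ = 61.4 kPa.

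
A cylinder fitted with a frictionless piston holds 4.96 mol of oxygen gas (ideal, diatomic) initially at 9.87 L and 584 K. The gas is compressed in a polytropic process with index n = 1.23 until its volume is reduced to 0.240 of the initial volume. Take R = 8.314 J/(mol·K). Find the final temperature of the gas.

811 K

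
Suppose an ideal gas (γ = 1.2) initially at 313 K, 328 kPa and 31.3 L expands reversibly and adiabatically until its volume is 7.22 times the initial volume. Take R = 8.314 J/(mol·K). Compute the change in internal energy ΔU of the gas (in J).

n = P₁V₁/(RT₁) = 328×31.3/(8.314×313) = 3.95 mol.
Adiabatic: TV^(γ−1) = const ⇒ T₂ = 313×(0.139)^0.200 = 211 K; PV^γ = const ⇒ P₂ = 30.6 kPa.
For an ideal gas ΔU = nCvΔT with Cv = R/(γ−1) = 41.6 J/(mol·K).
ΔU = 3.95×41.6×(211−313) = -16800 J.

-16800 J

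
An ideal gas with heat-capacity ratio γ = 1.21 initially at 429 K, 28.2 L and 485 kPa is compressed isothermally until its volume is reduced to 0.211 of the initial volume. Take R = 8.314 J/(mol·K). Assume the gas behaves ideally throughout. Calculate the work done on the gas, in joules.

21300 J

n = P₁V₁/(RT₁) = 485×28.2/(8.314×429) = 3.83 mol.
Isothermal: T stays 429 K; PV = const ⇒ V₂ = 5.95 L, P₂ = 2300 kPa.
W = nRT ln(V₂/V₁) = 3.83×8.314×429×ln(0.211) = -21300 J.
Work done on the gas = −W_by = 21300 J.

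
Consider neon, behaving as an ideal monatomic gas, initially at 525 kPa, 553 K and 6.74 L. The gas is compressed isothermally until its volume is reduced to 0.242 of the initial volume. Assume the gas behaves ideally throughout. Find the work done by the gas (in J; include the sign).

n = P₁V₁/(RT₁) = 525×6.74/(8.314×553) = 0.770 mol.
Isothermal: T stays 553 K; PV = const ⇒ V₂ = 1.63 L, P₂ = 2170 kPa.
W = nRT ln(V₂/V₁) = 0.770×8.314×553×ln(0.242) = -5020 J.

-5020 J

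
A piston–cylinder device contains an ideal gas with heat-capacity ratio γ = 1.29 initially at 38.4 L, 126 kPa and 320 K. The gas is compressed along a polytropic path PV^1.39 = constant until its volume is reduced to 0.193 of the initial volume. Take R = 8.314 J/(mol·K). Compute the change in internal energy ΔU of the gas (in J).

n = P₁V₁/(RT₁) = 126×38.4/(8.314×320) = 1.82 mol.
Polytropic n=1.39: T₂ = T₁(V₁/V₂)^(n−1) = 320×(5.18)^0.39 = 608 K; P₂ = P₁(V₁/V₂)^n = 1240 kPa.
For an ideal gas ΔU = nCvΔT with Cv = R/(γ−1) = 28.7 J/(mol·K).
ΔU = 1.82×28.7×(608−320) = 15000 J.

15000 J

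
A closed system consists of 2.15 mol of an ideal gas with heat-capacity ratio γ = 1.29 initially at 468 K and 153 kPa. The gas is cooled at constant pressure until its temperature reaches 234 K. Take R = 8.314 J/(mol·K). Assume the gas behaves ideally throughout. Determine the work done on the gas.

4180 J

V₁ = nRT₁/P₁ = 2.15×8.314×468/153 = 54.7 L.
Isobaric: P stays 153 kPa; V/T = const ⇒ T₂ = 234 K, V₂ = 27.3 L.
W = PΔV = 153×(27.3−54.7) kPa·L = -4180 J.
Work done on the gas = −W_by = 4180 J.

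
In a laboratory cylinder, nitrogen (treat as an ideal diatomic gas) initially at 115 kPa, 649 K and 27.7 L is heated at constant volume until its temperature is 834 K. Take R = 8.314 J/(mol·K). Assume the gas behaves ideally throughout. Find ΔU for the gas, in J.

2270 J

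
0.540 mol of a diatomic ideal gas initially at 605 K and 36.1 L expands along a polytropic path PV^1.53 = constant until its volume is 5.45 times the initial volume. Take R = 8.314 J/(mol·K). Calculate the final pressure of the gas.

5.62 kPa

P₁ = nRT₁/V₁ = 0.540×8.314×605/36.1 = 75.2 kPa.
Polytropic n=1.53: T₂ = T₁(V₁/V₂)^(n−1) = 605×(0.183)^0.53 = 246 K; P₂ = P₁(V₁/V₂)^n = 5.62 kPa.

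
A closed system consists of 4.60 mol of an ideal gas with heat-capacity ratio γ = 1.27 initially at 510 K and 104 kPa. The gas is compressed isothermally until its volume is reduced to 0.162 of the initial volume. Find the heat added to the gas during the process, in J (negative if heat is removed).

-35500 J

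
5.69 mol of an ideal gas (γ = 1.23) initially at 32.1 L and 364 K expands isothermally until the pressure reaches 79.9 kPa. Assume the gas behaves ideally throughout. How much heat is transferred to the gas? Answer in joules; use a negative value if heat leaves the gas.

32800 J

P₁ = nRT₁/V₁ = 5.69×8.314×364/32.1 = 536 kPa.
Isothermal: T stays 364 K; PV = const ⇒ V₂ = 216 L, P₂ = 79.9 kPa.
ΔU = 0 (ideal gas, T constant).
W = nRT ln(V₂/V₁) = 5.69×8.314×364×ln(6.71) = 32800 J.
Q = ΔU + W = 32800 J.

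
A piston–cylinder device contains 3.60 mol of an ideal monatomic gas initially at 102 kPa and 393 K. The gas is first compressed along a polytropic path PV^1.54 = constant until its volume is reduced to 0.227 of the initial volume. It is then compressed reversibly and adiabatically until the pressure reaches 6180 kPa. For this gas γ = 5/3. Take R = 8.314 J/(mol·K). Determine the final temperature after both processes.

1810 K

V₁ = nRT₁/P₁ = 3.60×8.314×393/102 = 115 L.
Step 1 — Polytropic n=1.54: T₂ = T₁(V₁/V₂)^(n−1) = 393×(4.41)^0.54 = 875 K; P₂ = P₁(V₁/V₂)^n = 1000 kPa.
W = (P₁V₁−P₂V₂)/(n−1) = (102×115−1000×26.2)/0.54 = -26700 J.
ΔU = nCvΔT = 3.60×12.5×(875−393) = 21700 J.
Q = ΔU + W = -5080 J.
State after step 1: P = 1000 kPa, V = 26.2 L, T = 875 K.
Step 2 — Adiabatic: T₂/T₁ = (P₂/P₁)^((γ−1)/γ) ⇒ T₂ = 875×(6.18)^0.400 = 1810 K; V₂ = 8.78 L.
ΔU = nCvΔT = 3.60×12.5×(1810−875) = 42100 J.
Q = 0 for an adiabatic process, so W = −ΔU = -42100 J.
Net over both steps: W = -68800 J, Q = -5080 J, ΔU = 63800 J.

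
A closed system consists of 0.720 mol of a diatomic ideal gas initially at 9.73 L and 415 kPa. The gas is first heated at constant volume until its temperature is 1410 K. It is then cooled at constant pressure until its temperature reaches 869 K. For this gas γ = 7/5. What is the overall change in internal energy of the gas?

T₁ = P₁V₁/(nR) = 415×9.73/(0.720×8.314) = 675 K.
Step 1 — Isochoric: V stays 9.73 L; P/T = const ⇒ T₂ = 1410 K, P₂ = 867 kPa.
W = 0 (no volume change).
ΔU = nCvΔT = 0.720×20.8×(1410−675) = 11000 J.
Q = ΔU = 11000 J.
State after step 1: P = 867 kPa, V = 9.73 L, T = 1410 K.
Step 2 — Isobaric: P stays 867 kPa; V/T = const ⇒ T₂ = 869 K, V₂ = 6.00 L.
W = PΔV = 867×(6.00−9.73) kPa·L = -3240 J.
ΔU = nCvΔT = 0.720×20.8×(869−1410) = -8100 J.
Q = ΔU + W = nCpΔT = -11300 J.
Net over both steps: W = -3240 J, Q = -329 J, ΔU = 2910 J.

2910 J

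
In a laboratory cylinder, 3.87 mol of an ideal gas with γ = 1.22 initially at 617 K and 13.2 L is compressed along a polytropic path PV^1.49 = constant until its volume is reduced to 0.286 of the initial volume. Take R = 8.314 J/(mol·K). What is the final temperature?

P₁ = nRT₁/V₁ = 3.87×8.314×617/13.2 = 1500 kPa.
Polytropic n=1.49: T₂ = T₁(V₁/V₂)^(n−1) = 617×(3.50)^0.49 = 1140 K; P₂ = P₁(V₁/V₂)^n = 9710 kPa.

1140 K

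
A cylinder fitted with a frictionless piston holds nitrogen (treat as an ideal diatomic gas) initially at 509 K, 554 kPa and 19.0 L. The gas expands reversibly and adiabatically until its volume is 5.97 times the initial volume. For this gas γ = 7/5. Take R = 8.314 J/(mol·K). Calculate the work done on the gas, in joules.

-13400 J

n = P₁V₁/(RT₁) = 554×19.0/(8.314×509) = 2.49 mol.
Adiabatic: TV^(γ−1) = const ⇒ T₂ = 509×(0.168)^0.400 = 249 K; PV^γ = const ⇒ P₂ = 45.4 kPa.
ΔU = nCvΔT = 2.49×20.8×(249−509) = -13400 J.
Q = 0 for an adiabatic process, so W = −ΔU = 13400 J.
Work done on the gas = −W_by = -13400 J.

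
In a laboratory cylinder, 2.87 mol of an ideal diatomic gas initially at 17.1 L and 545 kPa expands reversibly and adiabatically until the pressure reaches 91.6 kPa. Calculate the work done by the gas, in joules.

T₁ = P₁V₁/(nR) = 545×17.1/(2.87×8.314) = 391 K.
Adiabatic: T₂/T₁ = (P₂/P₁)^((γ−1)/γ) ⇒ T₂ = 391×(0.168)^0.286 = 235 K; V₂ = 61.1 L.
ΔU = nCvΔT = 2.87×20.8×(235−391) = -9300 J.
Q = 0 for an adiabatic process, so W = −ΔU = 9300 J.

9300 J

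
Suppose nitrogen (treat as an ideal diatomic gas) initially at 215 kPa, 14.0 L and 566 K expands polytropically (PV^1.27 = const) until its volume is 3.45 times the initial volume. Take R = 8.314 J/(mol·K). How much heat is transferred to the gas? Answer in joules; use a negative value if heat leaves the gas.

n = P₁V₁/(RT₁) = 215×14.0/(8.314×566) = 0.640 mol.
Polytropic n=1.27: T₂ = T₁(V₁/V₂)^(n−1) = 566×(0.290)^0.27 = 405 K; P₂ = P₁(V₁/V₂)^n = 44.6 kPa.
W = (P₁V₁−P₂V₂)/(n−1) = (215×14.0−44.6×48.3)/0.27 = 3170 J.
ΔU = nCvΔT = 0.640×20.8×(405−566) = -2140 J.
Q = ΔU + W = 1030 J.

1030 J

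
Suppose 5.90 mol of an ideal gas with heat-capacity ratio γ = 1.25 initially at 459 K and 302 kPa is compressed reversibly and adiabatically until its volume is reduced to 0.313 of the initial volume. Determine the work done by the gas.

V₁ = nRT₁/P₁ = 5.90×8.314×459/302 = 74.6 L.
Adiabatic: TV^(γ−1) = const ⇒ T₂ = 459×(3.19)^0.250 = 614 K; PV^γ = const ⇒ P₂ = 1290 kPa.
ΔU = nCvΔT = 5.90×33.3×(614−459) = 30300 J.
Q = 0 for an adiabatic process, so W = −ΔU = -30300 J.

-30300 J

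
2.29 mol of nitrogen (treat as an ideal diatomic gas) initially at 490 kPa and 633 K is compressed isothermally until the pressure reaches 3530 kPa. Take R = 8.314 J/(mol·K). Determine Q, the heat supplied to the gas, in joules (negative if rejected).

-23800 J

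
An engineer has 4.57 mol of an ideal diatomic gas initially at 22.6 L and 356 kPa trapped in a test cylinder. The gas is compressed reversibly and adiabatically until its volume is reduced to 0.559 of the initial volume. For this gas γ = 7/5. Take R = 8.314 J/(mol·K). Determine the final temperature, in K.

T₁ = P₁V₁/(nR) = 356×22.6/(4.57×8.314) = 212 K.
Adiabatic: TV^(γ−1) = const ⇒ T₂ = 212×(1.79)^0.400 = 267 K; PV^γ = const ⇒ P₂ = 804 kPa.

267 K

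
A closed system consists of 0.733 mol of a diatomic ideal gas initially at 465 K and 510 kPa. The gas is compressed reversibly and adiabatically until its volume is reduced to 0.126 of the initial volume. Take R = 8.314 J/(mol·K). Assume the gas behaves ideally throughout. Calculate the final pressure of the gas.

V₁ = nRT₁/P₁ = 0.733×8.314×465/510 = 5.56 L.
Adiabatic: TV^(γ−1) = const ⇒ T₂ = 465×(7.94)^0.400 = 1060 K; PV^γ = const ⇒ P₂ = 9270 kPa.

9270 kPa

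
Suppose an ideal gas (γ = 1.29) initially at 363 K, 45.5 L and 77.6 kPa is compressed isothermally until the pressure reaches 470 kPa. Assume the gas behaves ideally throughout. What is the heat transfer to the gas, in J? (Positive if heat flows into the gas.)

-6360 J

n = P₁V₁/(RT₁) = 77.6×45.5/(8.314×363) = 1.17 mol.
Isothermal: T stays 363 K; PV = const ⇒ V₂ = 7.51 L, P₂ = 470 kPa.
ΔU = 0 (ideal gas, T constant).
W = nRT ln(V₂/V₁) = 1.17×8.314×363×ln(0.165) = -6360 J.
Q = ΔU + W = -6360 J.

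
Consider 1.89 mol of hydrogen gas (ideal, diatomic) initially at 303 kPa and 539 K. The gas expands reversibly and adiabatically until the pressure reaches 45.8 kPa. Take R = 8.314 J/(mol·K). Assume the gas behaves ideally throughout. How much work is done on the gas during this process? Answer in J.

V₁ = nRT₁/P₁ = 1.89×8.314×539/303 = 28.0 L.
Adiabatic: T₂/T₁ = (P₂/P₁)^((γ−1)/γ) ⇒ T₂ = 539×(0.151)^0.286 = 314 K; V₂ = 108 L.
ΔU = nCvΔT = 1.89×20.8×(314−539) = -8830 J.
Q = 0 for an adiabatic process, so W = −ΔU = 8830 J.
Work done on the gas = −W_by = -8830 J.

-8830 J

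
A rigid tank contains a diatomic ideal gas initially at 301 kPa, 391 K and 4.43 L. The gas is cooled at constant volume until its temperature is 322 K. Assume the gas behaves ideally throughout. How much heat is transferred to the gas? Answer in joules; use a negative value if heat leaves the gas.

n = P₁V₁/(RT₁) = 301×4.43/(8.314×391) = 0.410 mol.
Isochoric: V stays 4.43 L; P/T = const ⇒ T₂ = 322 K, P₂ = 248 kPa.
W = 0 (no volume change).
ΔU = nCvΔT = 0.410×20.8×(322−391) = -588 J.
Q = ΔU = -588 J.

-588 J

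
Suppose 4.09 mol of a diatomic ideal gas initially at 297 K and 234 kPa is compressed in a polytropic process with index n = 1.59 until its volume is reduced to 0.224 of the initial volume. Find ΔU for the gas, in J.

35800 J

V₁ = nRT₁/P₁ = 4.09×8.314×297/234 = 43.2 L.
Polytropic n=1.59: T₂ = T₁(V₁/V₂)^(n−1) = 297×(4.46)^0.59 = 718 K; P₂ = P₁(V₁/V₂)^n = 2530 kPa.
For an ideal gas ΔU = nCvΔT with Cv = (5/2)R = 20.8 J/(mol·K).
ΔU = 4.09×20.8×(718−297) = 35800 J.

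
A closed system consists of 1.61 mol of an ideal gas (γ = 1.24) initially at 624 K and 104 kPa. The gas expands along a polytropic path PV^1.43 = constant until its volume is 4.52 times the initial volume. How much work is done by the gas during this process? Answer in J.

9270 J

V₁ = nRT₁/P₁ = 1.61×8.314×624/104 = 80.3 L.
Polytropic n=1.43: T₂ = T₁(V₁/V₂)^(n−1) = 624×(0.221)^0.43 = 326 K; P₂ = P₁(V₁/V₂)^n = 12.0 kPa.
W = (P₁V₁−P₂V₂)/(n−1) = (104×80.3−12.0×363)/0.43 = 9270 J.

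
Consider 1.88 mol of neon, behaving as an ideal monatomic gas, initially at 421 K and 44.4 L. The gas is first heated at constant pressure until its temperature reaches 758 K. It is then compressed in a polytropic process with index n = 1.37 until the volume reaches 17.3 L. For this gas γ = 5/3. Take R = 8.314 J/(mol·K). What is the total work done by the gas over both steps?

P₁ = nRT₁/V₁ = 1.88×8.314×421/44.4 = 148 kPa.
Step 1 — Isobaric: P stays 148 kPa; V/T = const ⇒ T₂ = 758 K, V₂ = 79.9 L.
W = PΔV = 148×(79.9−44.4) kPa·L = 5270 J.
ΔU = nCvΔT = 1.88×12.5×(758−421) = 7900 J.
Q = ΔU + W = nCpΔT = 13200 J.
State after step 1: P = 148 kPa, V = 79.9 L, T = 758 K.
Step 2 — Polytropic n=1.37: T₂ = T₁(V₁/V₂)^(n−1) = 758×(4.62)^0.37 = 1340 K; P₂ = P₁(V₁/V₂)^n = 1210 kPa.
W = (P₁V₁−P₂V₂)/(n−1) = (148×79.9−1210×17.3)/0.37 = -24400 J.
ΔU = nCvΔT = 1.88×12.5×(1340−758) = 13500 J.
Q = ΔU + W = -10900 J.
Net over both steps: W = -19100 J, Q = 2310 J, ΔU = 21400 J.

-19100 J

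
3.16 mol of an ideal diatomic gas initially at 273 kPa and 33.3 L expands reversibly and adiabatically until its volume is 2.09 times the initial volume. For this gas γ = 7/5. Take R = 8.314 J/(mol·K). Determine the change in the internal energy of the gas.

-5800 J

T₁ = P₁V₁/(nR) = 273×33.3/(3.16×8.314) = 346 K.
Adiabatic: TV^(γ−1) = const ⇒ T₂ = 346×(0.478)^0.400 = 258 K; PV^γ = const ⇒ P₂ = 97.3 kPa.
For an ideal gas ΔU = nCvΔT with Cv = (5/2)R = 20.8 J/(mol·K).
ΔU = 3.16×20.8×(258−346) = -5800 J.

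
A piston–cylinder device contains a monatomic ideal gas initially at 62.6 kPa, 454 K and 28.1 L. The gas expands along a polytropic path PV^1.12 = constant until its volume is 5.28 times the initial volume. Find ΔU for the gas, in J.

n = P₁V₁/(RT₁) = 62.6×28.1/(8.314×454) = 0.466 mol.
Polytropic n=1.12: T₂ = T₁(V₁/V₂)^(n−1) = 454×(0.189)^0.12 = 372 K; P₂ = P₁(V₁/V₂)^n = 9.71 kPa.
For an ideal gas ΔU = nCvΔT with Cv = (3/2)R = 12.5 J/(mol·K).
ΔU = 0.466×12.5×(372−454) = -478 J.

-478 J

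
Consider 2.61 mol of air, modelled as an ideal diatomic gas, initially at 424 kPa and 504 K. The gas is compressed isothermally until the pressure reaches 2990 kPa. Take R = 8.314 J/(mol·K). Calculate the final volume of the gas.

3.66 L

V₁ = nRT₁/P₁ = 2.61×8.314×504/424 = 25.8 L.
Isothermal: T stays 504 K; PV = const ⇒ V₂ = 3.66 L, P₂ = 2990 kPa.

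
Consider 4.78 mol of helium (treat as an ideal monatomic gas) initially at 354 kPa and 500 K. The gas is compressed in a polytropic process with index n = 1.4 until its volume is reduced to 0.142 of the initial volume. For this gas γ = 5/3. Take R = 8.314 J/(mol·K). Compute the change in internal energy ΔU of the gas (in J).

35300 J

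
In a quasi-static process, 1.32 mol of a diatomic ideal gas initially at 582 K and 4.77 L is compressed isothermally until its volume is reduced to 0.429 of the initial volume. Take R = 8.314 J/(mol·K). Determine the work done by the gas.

P₁ = nRT₁/V₁ = 1.32×8.314×582/4.77 = 1340 kPa.
Isothermal: T stays 582 K; PV = const ⇒ V₂ = 2.05 L, P₂ = 3120 kPa.
W = nRT ln(V₂/V₁) = 1.32×8.314×582×ln(0.429) = -5410 J.

-5410 J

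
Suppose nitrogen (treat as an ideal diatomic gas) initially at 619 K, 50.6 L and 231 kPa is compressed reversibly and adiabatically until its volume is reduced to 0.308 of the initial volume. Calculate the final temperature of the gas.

991 K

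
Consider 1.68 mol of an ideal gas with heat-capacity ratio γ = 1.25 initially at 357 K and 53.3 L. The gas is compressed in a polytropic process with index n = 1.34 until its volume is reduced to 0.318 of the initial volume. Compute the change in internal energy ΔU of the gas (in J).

9500 J

P₁ = nRT₁/V₁ = 1.68×8.314×357/53.3 = 93.6 kPa.
Polytropic n=1.34: T₂ = T₁(V₁/V₂)^(n−1) = 357×(3.14)^0.34 = 527 K; P₂ = P₁(V₁/V₂)^n = 434 kPa.
For an ideal gas ΔU = nCvΔT with Cv = R/(γ−1) = 33.3 J/(mol·K).
ΔU = 1.68×33.3×(527−357) = 9500 J.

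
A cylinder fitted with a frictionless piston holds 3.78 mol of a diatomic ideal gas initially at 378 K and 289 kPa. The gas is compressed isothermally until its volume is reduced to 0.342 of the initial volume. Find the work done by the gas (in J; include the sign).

V₁ = nRT₁/P₁ = 3.78×8.314×378/289 = 41.1 L.
Isothermal: T stays 378 K; PV = const ⇒ V₂ = 14.1 L, P₂ = 845 kPa.
W = nRT ln(V₂/V₁) = 3.78×8.314×378×ln(0.342) = -12700 J.

-12700 J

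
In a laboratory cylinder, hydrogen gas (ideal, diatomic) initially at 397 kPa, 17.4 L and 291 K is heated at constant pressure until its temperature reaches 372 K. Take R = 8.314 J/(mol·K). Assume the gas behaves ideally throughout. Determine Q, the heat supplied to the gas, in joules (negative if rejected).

n = P₁V₁/(RT₁) = 397×17.4/(8.314×291) = 2.86 mol.
Isobaric: P stays 397 kPa; V/T = const ⇒ T₂ = 372 K, V₂ = 22.2 L.
W = PΔV = 397×(22.2−17.4) kPa·L = 1920 J.
ΔU = nCvΔT = 2.86×20.8×(372−291) = 4810 J.
Q = ΔU + W = nCpΔT = 6730 J.

6730 J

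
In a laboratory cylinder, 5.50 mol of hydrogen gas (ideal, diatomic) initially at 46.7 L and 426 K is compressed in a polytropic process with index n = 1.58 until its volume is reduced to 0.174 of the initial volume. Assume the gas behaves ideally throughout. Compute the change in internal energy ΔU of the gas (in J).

85600 J

P₁ = nRT₁/V₁ = 5.50×8.314×426/46.7 = 417 kPa.
Polytropic n=1.58: T₂ = T₁(V₁/V₂)^(n−1) = 426×(5.75)^0.58 = 1170 K; P₂ = P₁(V₁/V₂)^n = 6610 kPa.
For an ideal gas ΔU = nCvΔT with Cv = (5/2)R = 20.8 J/(mol·K).
ΔU = 5.50×20.8×(1170−426) = 85600 J.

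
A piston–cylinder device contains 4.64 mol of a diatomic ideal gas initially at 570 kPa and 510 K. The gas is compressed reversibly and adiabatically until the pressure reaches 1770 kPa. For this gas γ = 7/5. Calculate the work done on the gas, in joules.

V₁ = nRT₁/P₁ = 4.64×8.314×510/570 = 34.5 L.
Adiabatic: T₂/T₁ = (P₂/P₁)^((γ−1)/γ) ⇒ T₂ = 510×(3.11)^0.286 = 705 K; V₂ = 15.4 L.
ΔU = nCvΔT = 4.64×20.8×(705−510) = 18800 J.
Q = 0 for an adiabatic process, so W = −ΔU = -18800 J.
Work done on the gas = −W_by = 18800 J.

18800 J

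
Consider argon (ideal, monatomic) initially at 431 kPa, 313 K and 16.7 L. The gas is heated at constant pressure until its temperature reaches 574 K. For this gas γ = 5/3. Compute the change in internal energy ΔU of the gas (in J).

9000 J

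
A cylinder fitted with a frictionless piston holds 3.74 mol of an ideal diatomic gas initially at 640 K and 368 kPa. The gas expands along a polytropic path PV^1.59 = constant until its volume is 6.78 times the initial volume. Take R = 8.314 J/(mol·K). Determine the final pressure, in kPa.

17.5 kPa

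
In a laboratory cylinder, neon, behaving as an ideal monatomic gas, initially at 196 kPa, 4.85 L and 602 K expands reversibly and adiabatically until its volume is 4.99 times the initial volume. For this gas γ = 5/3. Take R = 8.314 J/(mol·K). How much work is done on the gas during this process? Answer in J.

n = P₁V₁/(RT₁) = 196×4.85/(8.314×602) = 0.190 mol.
Adiabatic: TV^(γ−1) = const ⇒ T₂ = 602×(0.200)^0.667 = 206 K; PV^γ = const ⇒ P₂ = 13.5 kPa.
ΔU = nCvΔT = 0.190×12.5×(206−602) = -938 J.
Q = 0 for an adiabatic process, so W = −ΔU = 938 J.
Work done on the gas = −W_by = -938 J.

-938 J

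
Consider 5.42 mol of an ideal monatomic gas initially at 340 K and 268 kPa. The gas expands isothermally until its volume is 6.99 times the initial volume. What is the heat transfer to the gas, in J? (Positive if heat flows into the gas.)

29800 J

V₁ = nRT₁/P₁ = 5.42×8.314×340/268 = 57.2 L.
Isothermal: T stays 340 K; PV = const ⇒ V₂ = 400 L, P₂ = 38.3 kPa.
ΔU = 0 (ideal gas, T constant).
W = nRT ln(V₂/V₁) = 5.42×8.314×340×ln(6.99) = 29800 J.
Q = ΔU + W = 29800 J.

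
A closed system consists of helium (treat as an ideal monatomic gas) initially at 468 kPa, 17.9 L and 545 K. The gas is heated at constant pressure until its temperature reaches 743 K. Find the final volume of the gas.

Isobaric: P stays 468 kPa; V/T = const ⇒ T₂ = 743 K, V₂ = 24.4 L.

24.4 L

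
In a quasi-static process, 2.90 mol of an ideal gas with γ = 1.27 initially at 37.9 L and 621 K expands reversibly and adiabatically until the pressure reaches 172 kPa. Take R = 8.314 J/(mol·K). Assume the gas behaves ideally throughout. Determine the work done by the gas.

8990 J

P₁ = nRT₁/V₁ = 2.90×8.314×621/37.9 = 395 kPa.
Adiabatic: T₂/T₁ = (P₂/P₁)^((γ−1)/γ) ⇒ T₂ = 621×(0.435)^0.213 = 520 K; V₂ = 72.9 L.
ΔU = nCvΔT = 2.90×30.8×(520−621) = -8990 J.
Q = 0 for an adiabatic process, so W = −ΔU = 8990 J.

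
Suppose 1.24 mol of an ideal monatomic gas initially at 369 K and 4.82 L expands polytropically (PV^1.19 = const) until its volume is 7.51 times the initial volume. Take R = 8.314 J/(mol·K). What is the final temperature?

P₁ = nRT₁/V₁ = 1.24×8.314×369/4.82 = 789 kPa.
Polytropic n=1.19: T₂ = T₁(V₁/V₂)^(n−1) = 369×(0.133)^0.19 = 252 K; P₂ = P₁(V₁/V₂)^n = 71.6 kPa.

252 K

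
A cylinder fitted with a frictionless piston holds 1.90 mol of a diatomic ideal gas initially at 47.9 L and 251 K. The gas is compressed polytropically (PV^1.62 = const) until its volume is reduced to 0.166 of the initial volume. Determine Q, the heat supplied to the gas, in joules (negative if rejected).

P₁ = nRT₁/V₁ = 1.90×8.314×251/47.9 = 82.8 kPa.
Polytropic n=1.62: T₂ = T₁(V₁/V₂)^(n−1) = 251×(6.02)^0.62 = 764 K; P₂ = P₁(V₁/V₂)^n = 1520 kPa.
W = (P₁V₁−P₂V₂)/(n−1) = (82.8×47.9−1520×7.95)/0.62 = -13100 J.
ΔU = nCvΔT = 1.90×20.8×(764−251) = 20300 J.
Q = ΔU + W = 7190 J.

7190 J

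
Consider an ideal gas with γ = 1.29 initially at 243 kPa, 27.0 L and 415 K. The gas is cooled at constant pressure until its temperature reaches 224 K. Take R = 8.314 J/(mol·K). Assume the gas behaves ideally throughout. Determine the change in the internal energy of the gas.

-10400 J

n = P₁V₁/(RT₁) = 243×27.0/(8.314×415) = 1.90 mol.
Isobaric: P stays 243 kPa; V/T = const ⇒ T₂ = 224 K, V₂ = 14.6 L.
For an ideal gas ΔU = nCvΔT with Cv = R/(γ−1) = 28.7 J/(mol·K).
ΔU = 1.90×28.7×(224−415) = -10400 J.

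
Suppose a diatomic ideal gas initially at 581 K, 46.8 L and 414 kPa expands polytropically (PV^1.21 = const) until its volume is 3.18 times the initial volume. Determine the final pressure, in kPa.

Polytropic n=1.21: T₂ = T₁(V₁/V₂)^(n−1) = 581×(0.314)^0.21 = 456 K; P₂ = P₁(V₁/V₂)^n = 102 kPa.

102 kPa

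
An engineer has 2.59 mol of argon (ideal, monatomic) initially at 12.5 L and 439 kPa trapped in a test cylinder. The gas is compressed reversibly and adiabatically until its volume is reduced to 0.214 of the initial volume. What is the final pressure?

T₁ = P₁V₁/(nR) = 439×12.5/(2.59×8.314) = 255 K.
Adiabatic: TV^(γ−1) = const ⇒ T₂ = 255×(4.67)^0.667 = 712 K; PV^γ = const ⇒ P₂ = 5730 kPa.

5730 kPa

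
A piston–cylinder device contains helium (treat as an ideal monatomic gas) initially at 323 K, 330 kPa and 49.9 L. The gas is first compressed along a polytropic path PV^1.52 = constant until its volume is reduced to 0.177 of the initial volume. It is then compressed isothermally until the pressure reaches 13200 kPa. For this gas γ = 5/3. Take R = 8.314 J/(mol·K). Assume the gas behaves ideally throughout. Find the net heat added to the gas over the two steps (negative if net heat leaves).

n = P₁V₁/(RT₁) = 330×49.9/(8.314×323) = 6.13 mol.
Step 1 — Polytropic n=1.52: T₂ = T₁(V₁/V₂)^(n−1) = 323×(5.65)^0.52 = 795 K; P₂ = P₁(V₁/V₂)^n = 4590 kPa.
W = (P₁V₁−P₂V₂)/(n−1) = (330×49.9−4590×8.83)/0.52 = -46300 J.
ΔU = nCvΔT = 6.13×12.5×(795−323) = 36100 J.
Q = ΔU + W = -10200 J.
State after step 1: P = 4590 kPa, V = 8.83 L, T = 795 K.
Step 2 — Isothermal: T stays 795 K; PV = const ⇒ V₂ = 3.07 L, P₂ = 13200 kPa.
ΔU = 0 (ideal gas, T constant).
W = nRT ln(V₂/V₁) = 6.13×8.314×795×ln(0.348) = -42800 J.
Q = ΔU + W = -42800 J.
Net over both steps: W = -89100 J, Q = -53000 J, ΔU = 36100 J.

-53000 J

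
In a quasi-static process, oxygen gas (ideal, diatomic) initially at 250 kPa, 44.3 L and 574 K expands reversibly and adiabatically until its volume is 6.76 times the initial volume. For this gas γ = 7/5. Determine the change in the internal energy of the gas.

n = P₁V₁/(RT₁) = 250×44.3/(8.314×574) = 2.32 mol.
Adiabatic: TV^(γ−1) = const ⇒ T₂ = 574×(0.148)^0.400 = 267 K; PV^γ = const ⇒ P₂ = 17.2 kPa.
For an ideal gas ΔU = nCvΔT with Cv = (5/2)R = 20.8 J/(mol·K).
ΔU = 2.32×20.8×(267−574) = -14800 J.

-14800 J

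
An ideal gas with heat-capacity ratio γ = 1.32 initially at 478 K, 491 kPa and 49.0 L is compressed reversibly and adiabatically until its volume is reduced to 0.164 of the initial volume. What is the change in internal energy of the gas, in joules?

58900 J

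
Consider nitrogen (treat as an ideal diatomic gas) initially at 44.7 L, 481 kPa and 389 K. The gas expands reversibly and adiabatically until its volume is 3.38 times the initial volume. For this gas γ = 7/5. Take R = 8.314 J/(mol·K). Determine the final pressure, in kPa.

Adiabatic: TV^(γ−1) = const ⇒ T₂ = 389×(0.296)^0.400 = 239 K; PV^γ = const ⇒ P₂ = 87.4 kPa.

87.4 kPa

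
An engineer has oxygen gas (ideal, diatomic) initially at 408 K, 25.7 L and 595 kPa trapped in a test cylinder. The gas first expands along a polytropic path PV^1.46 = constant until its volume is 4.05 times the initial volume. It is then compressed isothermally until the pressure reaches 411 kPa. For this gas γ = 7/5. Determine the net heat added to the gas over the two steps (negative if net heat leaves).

-15800 J

n = P₁V₁/(RT₁) = 595×25.7/(8.314×408) = 4.51 mol.
Step 1 — Polytropic n=1.46: T₂ = T₁(V₁/V₂)^(n−1) = 408×(0.247)^0.46 = 214 K; P₂ = P₁(V₁/V₂)^n = 77.2 kPa.
W = (P₁V₁−P₂V₂)/(n−1) = (595×25.7−77.2×104)/0.46 = 15800 J.
ΔU = nCvΔT = 4.51×20.8×(214−408) = -18100 J.
Q = ΔU + W = -2370 J.
State after step 1: P = 77.2 kPa, V = 104 L, T = 214 K.
Step 2 — Isothermal: T stays 214 K; PV = const ⇒ V₂ = 19.6 L, P₂ = 411 kPa.
ΔU = 0 (ideal gas, T constant).
W = nRT ln(V₂/V₁) = 4.51×8.314×214×ln(0.188) = -13400 J.
Q = ΔU + W = -13400 J.
Net over both steps: W = 2340 J, Q = -15800 J, ΔU = -18100 J.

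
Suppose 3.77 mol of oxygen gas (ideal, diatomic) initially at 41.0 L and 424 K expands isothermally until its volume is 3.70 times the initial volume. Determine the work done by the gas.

17400 J

P₁ = nRT₁/V₁ = 3.77×8.314×424/41.0 = 324 kPa.
Isothermal: T stays 424 K; PV = const ⇒ V₂ = 152 L, P₂ = 87.6 kPa.
W = nRT ln(V₂/V₁) = 3.77×8.314×424×ln(3.70) = 17400 J.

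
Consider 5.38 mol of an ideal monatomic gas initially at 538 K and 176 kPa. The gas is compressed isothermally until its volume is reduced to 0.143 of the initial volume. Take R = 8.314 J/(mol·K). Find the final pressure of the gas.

1230 kPa

V₁ = nRT₁/P₁ = 5.38×8.314×538/176 = 137 L.
Isothermal: T stays 538 K; PV = const ⇒ V₂ = 19.6 L, P₂ = 1230 kPa.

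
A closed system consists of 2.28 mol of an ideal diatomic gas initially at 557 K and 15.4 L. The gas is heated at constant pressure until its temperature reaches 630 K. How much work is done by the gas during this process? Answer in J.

P₁ = nRT₁/V₁ = 2.28×8.314×557/15.4 = 686 kPa.
Isobaric: P stays 686 kPa; V/T = const ⇒ T₂ = 630 K, V₂ = 17.4 L.
W = PΔV = 686×(17.4−15.4) kPa·L = 1380 J.

1380 J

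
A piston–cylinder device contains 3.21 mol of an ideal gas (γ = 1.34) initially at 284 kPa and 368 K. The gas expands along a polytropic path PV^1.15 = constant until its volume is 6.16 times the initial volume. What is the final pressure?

V₁ = nRT₁/P₁ = 3.21×8.314×368/284 = 34.6 L.
Polytropic n=1.15: T₂ = T₁(V₁/V₂)^(n−1) = 368×(0.162)^0.15 = 280 K; P₂ = P₁(V₁/V₂)^n = 35.1 kPa.

35.1 kPa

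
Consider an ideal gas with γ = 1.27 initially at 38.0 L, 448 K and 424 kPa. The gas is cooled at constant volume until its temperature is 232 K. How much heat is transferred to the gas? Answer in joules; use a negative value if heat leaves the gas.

n = P₁V₁/(RT₁) = 424×38.0/(8.314×448) = 4.33 mol.
Isochoric: V stays 38.0 L; P/T = const ⇒ T₂ = 232 K, P₂ = 220 kPa.
W = 0 (no volume change).
ΔU = nCvΔT = 4.33×30.8×(232−448) = -28800 J.
Q = ΔU = -28800 J.

-28800 J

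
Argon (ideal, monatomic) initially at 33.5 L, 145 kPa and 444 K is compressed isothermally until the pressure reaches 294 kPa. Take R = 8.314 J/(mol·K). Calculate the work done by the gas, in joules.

-3430 J

n = P₁V₁/(RT₁) = 145×33.5/(8.314×444) = 1.32 mol.
Isothermal: T stays 444 K; PV = const ⇒ V₂ = 16.5 L, P₂ = 294 kPa.
W = nRT ln(V₂/V₁) = 1.32×8.314×444×ln(0.493) = -3430 J.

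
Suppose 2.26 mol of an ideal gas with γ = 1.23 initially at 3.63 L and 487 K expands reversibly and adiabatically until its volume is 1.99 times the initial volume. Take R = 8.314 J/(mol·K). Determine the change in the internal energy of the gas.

P₁ = nRT₁/V₁ = 2.26×8.314×487/3.63 = 2520 kPa.
Adiabatic: TV^(γ−1) = const ⇒ T₂ = 487×(0.503)^0.230 = 416 K; PV^γ = const ⇒ P₂ = 1080 kPa.
For an ideal gas ΔU = nCvΔT with Cv = R/(γ−1) = 36.1 J/(mol·K).
ΔU = 2.26×36.1×(416−487) = -5820 J.

-5820 J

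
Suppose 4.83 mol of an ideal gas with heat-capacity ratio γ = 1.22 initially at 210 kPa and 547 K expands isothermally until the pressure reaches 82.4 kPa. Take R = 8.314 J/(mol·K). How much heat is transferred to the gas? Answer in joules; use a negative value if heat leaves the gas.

V₁ = nRT₁/P₁ = 4.83×8.314×547/210 = 105 L.
Isothermal: T stays 547 K; PV = const ⇒ V₂ = 267 L, P₂ = 82.4 kPa.
ΔU = 0 (ideal gas, T constant).
W = nRT ln(V₂/V₁) = 4.83×8.314×547×ln(2.55) = 20500 J.
Q = ΔU + W = 20500 J.

20500 J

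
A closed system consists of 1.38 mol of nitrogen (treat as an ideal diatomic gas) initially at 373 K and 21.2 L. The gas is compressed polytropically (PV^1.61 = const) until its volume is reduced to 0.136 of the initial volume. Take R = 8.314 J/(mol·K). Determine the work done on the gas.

16700 J

P₁ = nRT₁/V₁ = 1.38×8.314×373/21.2 = 202 kPa.
Polytropic n=1.61: T₂ = T₁(V₁/V₂)^(n−1) = 373×(7.35)^0.61 = 1260 K; P₂ = P₁(V₁/V₂)^n = 5010 kPa.
W = (P₁V₁−P₂V₂)/(n−1) = (202×21.2−5010×2.88)/0.61 = -16700 J.
Work done on the gas = −W_by = 16700 J.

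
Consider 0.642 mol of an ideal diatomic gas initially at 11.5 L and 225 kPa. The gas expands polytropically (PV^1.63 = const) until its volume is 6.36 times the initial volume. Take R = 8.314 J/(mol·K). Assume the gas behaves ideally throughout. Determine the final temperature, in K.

151 K

T₁ = P₁V₁/(nR) = 225×11.5/(0.642×8.314) = 485 K.
Polytropic n=1.63: T₂ = T₁(V₁/V₂)^(n−1) = 485×(0.157)^0.63 = 151 K; P₂ = P₁(V₁/V₂)^n = 11.0 kPa.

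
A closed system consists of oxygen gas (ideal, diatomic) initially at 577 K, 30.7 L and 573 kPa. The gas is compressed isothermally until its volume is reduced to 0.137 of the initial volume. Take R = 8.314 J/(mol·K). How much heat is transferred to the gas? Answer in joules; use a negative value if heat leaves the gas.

-35000 J

n = P₁V₁/(RT₁) = 573×30.7/(8.314×577) = 3.67 mol.
Isothermal: T stays 577 K; PV = const ⇒ V₂ = 4.21 L, P₂ = 4180 kPa.
ΔU = 0 (ideal gas, T constant).
W = nRT ln(V₂/V₁) = 3.67×8.314×577×ln(0.137) = -35000 J.
Q = ΔU + W = -35000 J.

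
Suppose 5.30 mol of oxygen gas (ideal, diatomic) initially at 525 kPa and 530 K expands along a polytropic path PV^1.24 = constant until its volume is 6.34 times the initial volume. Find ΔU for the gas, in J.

V₁ = nRT₁/P₁ = 5.30×8.314×530/525 = 44.5 L.
Polytropic n=1.24: T₂ = T₁(V₁/V₂)^(n−1) = 530×(0.158)^0.24 = 340 K; P₂ = P₁(V₁/V₂)^n = 53.2 kPa.
For an ideal gas ΔU = nCvΔT with Cv = (5/2)R = 20.8 J/(mol·K).
ΔU = 5.30×20.8×(340−530) = -20900 J.

-20900 J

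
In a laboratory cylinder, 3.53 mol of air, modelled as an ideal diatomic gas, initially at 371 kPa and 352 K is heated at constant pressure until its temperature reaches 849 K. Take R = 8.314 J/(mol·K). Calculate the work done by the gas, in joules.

V₁ = nRT₁/P₁ = 3.53×8.314×352/371 = 27.8 L.
Isobaric: P stays 371 kPa; V/T = const ⇒ T₂ = 849 K, V₂ = 67.2 L.
W = PΔV = 371×(67.2−27.8) kPa·L = 14600 J.

14600 J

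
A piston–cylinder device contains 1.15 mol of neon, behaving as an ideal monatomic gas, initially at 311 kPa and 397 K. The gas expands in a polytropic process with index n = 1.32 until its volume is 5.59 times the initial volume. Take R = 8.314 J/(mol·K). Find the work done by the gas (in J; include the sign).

5020 J

V₁ = nRT₁/P₁ = 1.15×8.314×397/311 = 12.2 L.
Polytropic n=1.32: T₂ = T₁(V₁/V₂)^(n−1) = 397×(0.179)^0.32 = 229 K; P₂ = P₁(V₁/V₂)^n = 32.1 kPa.
W = (P₁V₁−P₂V₂)/(n−1) = (311×12.2−32.1×68.2)/0.32 = 5020 J.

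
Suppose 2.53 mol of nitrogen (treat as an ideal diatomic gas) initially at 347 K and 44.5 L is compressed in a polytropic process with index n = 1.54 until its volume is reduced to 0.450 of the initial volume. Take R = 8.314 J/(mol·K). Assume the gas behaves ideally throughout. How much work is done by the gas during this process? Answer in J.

-7290 J

P₁ = nRT₁/V₁ = 2.53×8.314×347/44.5 = 164 kPa.
Polytropic n=1.54: T₂ = T₁(V₁/V₂)^(n−1) = 347×(2.22)^0.54 = 534 K; P₂ = P₁(V₁/V₂)^n = 561 kPa.
W = (P₁V₁−P₂V₂)/(n−1) = (164×44.5−561×20.0)/0.54 = -7290 J.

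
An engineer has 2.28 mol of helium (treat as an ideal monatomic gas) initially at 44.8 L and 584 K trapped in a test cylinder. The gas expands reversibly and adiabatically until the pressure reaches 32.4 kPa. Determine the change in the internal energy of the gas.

-9240 J

P₁ = nRT₁/V₁ = 2.28×8.314×584/44.8 = 247 kPa.
Adiabatic: T₂/T₁ = (P₂/P₁)^((γ−1)/γ) ⇒ T₂ = 584×(0.131)^0.400 = 259 K; V₂ = 152 L.
For an ideal gas ΔU = nCvΔT with Cv = (3/2)R = 12.5 J/(mol·K).
ΔU = 2.28×12.5×(259−584) = -9240 J.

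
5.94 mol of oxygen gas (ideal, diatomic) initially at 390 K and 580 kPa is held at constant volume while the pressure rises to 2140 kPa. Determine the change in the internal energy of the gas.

130000 J

V₁ = nRT₁/P₁ = 5.94×8.314×390/580 = 33.2 L.
Isochoric: V stays 33.2 L; P/T = const ⇒ T₂ = 1440 K, P₂ = 2140 kPa.
For an ideal gas ΔU = nCvΔT with Cv = (5/2)R = 20.8 J/(mol·K).
ΔU = 5.94×20.8×(1440−390) = 130000 J.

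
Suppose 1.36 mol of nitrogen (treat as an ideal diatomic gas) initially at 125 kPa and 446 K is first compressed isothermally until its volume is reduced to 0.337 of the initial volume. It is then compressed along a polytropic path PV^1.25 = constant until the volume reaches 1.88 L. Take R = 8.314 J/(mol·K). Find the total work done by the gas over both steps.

V₁ = nRT₁/P₁ = 1.36×8.314×446/125 = 40.3 L.
Step 1 — Isothermal: T stays 446 K; PV = const ⇒ V₂ = 13.6 L, P₂ = 371 kPa.
ΔU = 0 (ideal gas, T constant).
W = nRT ln(V₂/V₁) = 1.36×8.314×446×ln(0.337) = -5490 J.
Q = ΔU + W = -5490 J.
State after step 1: P = 371 kPa, V = 13.6 L, T = 446 K.
Step 2 — Polytropic n=1.25: T₂ = T₁(V₁/V₂)^(n−1) = 446×(7.23)^0.25 = 731 K; P₂ = P₁(V₁/V₂)^n = 4400 kPa.
W = (P₁V₁−P₂V₂)/(n−1) = (371×13.6−4400×1.88)/0.25 = -12900 J.
ΔU = nCvΔT = 1.36×20.8×(731−446) = 8070 J.
Q = ΔU + W = -4840 J.
Net over both steps: W = -18400 J, Q = -10300 J, ΔU = 8070 J.

-18400 J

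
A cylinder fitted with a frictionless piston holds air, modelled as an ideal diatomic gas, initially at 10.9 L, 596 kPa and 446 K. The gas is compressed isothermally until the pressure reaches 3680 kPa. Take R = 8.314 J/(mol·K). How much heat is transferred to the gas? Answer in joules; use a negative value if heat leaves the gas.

n = P₁V₁/(RT₁) = 596×10.9/(8.314×446) = 1.75 mol.
Isothermal: T stays 446 K; PV = const ⇒ V₂ = 1.77 L, P₂ = 3680 kPa.
ΔU = 0 (ideal gas, T constant).
W = nRT ln(V₂/V₁) = 1.75×8.314×446×ln(0.162) = -11800 J.
Q = ΔU + W = -11800 J.

-11800 J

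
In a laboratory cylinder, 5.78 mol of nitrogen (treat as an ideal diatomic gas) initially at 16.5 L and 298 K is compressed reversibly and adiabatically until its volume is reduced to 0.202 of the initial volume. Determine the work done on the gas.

P₁ = nRT₁/V₁ = 5.78×8.314×298/16.5 = 868 kPa.
Adiabatic: TV^(γ−1) = const ⇒ T₂ = 298×(4.95)^0.400 = 565 K; PV^γ = const ⇒ P₂ = 8150 kPa.
ΔU = nCvΔT = 5.78×20.8×(565−298) = 32100 J.
Q = 0 for an adiabatic process, so W = −ΔU = -32100 J.
Work done on the gas = −W_by = 32100 J.

32100 J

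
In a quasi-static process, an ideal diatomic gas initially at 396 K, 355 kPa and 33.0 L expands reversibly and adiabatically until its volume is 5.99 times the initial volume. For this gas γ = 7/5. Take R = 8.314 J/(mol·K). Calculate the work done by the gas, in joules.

n = P₁V₁/(RT₁) = 355×33.0/(8.314×396) = 3.56 mol.
Adiabatic: TV^(γ−1) = const ⇒ T₂ = 396×(0.167)^0.400 = 194 K; PV^γ = const ⇒ P₂ = 29.0 kPa.
ΔU = nCvΔT = 3.56×20.8×(194−396) = -15000 J.
Q = 0 for an adiabatic process, so W = −ΔU = 15000 J.

15000 J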